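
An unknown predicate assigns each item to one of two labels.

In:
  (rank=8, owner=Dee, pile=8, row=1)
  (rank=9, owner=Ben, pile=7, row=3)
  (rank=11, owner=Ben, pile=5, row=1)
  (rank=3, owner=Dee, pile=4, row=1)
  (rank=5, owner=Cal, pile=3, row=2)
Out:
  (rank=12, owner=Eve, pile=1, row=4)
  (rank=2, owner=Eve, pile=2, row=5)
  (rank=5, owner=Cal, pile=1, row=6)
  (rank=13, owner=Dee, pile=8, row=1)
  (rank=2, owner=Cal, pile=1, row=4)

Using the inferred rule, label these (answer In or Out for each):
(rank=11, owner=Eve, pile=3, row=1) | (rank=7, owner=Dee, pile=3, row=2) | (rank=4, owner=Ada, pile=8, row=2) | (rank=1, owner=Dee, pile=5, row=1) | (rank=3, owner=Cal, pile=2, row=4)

In, In, In, In, Out

The simplest hypothesis consistent with all the labels is: rank ≤ 11 AND row ≤ 3.
(rank=11, owner=Eve, pile=3, row=1) — rank = 11, row = 1, hence In. (rank=7, owner=Dee, pile=3, row=2) — rank = 7, row = 2, hence In. (rank=4, owner=Ada, pile=8, row=2) — rank = 4, row = 2, hence In. (rank=1, owner=Dee, pile=5, row=1) — rank = 1, row = 1, hence In. (rank=3, owner=Cal, pile=2, row=4) — rank = 3, row = 4, hence Out.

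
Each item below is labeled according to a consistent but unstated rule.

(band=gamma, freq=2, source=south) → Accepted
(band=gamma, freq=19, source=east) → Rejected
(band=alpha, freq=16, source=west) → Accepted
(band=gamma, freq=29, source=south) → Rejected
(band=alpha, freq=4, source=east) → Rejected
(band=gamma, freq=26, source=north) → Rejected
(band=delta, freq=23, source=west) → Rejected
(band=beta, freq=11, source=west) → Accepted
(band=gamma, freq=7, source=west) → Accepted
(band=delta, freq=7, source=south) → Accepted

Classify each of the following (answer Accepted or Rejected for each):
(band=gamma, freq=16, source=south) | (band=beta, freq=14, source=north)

One predicate separates the groups cleanly: freq ≠ 4 AND freq ≤ 16.
(band=gamma, freq=16, source=south) → freq = 16 → Accepted.
(band=beta, freq=14, source=north) → freq = 14 → Accepted.

Accepted, Accepted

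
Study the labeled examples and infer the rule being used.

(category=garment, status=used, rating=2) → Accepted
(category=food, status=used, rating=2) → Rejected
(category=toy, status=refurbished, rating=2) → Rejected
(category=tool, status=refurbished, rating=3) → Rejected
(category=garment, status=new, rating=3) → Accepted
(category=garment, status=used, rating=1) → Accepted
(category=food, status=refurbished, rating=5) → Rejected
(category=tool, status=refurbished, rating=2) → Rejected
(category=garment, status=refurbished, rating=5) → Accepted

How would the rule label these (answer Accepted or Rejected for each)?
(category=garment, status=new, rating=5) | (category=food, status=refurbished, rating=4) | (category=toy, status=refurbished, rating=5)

Accepted, Rejected, Rejected

The rule appears to be: category is garment.
(category=garment, status=new, rating=5): Accepted (category is garment).
(category=food, status=refurbished, rating=4): Rejected (category is food).
(category=toy, status=refurbished, rating=5): Rejected (category is toy).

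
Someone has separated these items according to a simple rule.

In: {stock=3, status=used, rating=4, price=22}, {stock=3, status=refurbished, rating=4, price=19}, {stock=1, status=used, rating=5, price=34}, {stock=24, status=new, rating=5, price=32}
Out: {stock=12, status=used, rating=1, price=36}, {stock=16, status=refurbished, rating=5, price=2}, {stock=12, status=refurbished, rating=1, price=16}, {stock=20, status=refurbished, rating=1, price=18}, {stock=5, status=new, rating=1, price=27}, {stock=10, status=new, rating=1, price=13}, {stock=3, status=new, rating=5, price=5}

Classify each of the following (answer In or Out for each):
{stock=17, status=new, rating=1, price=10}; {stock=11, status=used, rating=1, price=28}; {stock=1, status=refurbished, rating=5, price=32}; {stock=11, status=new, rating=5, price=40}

Out, Out, In, In

The common property of the 'In' items is: rating ≥ 4 AND price ≥ 13. No 'Out' item has it.
{stock=17, status=new, rating=1, price=10} — rating = 1, price = 10, hence Out. {stock=11, status=used, rating=1, price=28} — rating = 1, price = 28, hence Out. {stock=1, status=refurbished, rating=5, price=32} — rating = 5, price = 32, hence In. {stock=11, status=new, rating=5, price=40} — rating = 5, price = 40, hence In.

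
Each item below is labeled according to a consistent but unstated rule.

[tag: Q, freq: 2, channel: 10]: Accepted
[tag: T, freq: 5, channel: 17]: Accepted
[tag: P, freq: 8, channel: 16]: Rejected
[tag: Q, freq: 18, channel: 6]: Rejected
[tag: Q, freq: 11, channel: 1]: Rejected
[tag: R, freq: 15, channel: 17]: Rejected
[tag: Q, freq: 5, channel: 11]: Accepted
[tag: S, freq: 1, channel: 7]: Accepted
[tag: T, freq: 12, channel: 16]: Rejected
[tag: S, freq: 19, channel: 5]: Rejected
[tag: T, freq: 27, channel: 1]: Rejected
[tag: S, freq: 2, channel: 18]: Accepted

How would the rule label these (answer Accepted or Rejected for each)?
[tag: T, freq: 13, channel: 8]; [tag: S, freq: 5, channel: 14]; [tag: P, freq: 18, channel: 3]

Rejected, Accepted, Rejected

The simplest hypothesis consistent with all the labels is: freq ≤ 5.
[tag: T, freq: 13, channel: 8] → freq = 13 → Rejected. [tag: S, freq: 5, channel: 14] → freq = 5 → Accepted. [tag: P, freq: 18, channel: 3] → freq = 18 → Rejected.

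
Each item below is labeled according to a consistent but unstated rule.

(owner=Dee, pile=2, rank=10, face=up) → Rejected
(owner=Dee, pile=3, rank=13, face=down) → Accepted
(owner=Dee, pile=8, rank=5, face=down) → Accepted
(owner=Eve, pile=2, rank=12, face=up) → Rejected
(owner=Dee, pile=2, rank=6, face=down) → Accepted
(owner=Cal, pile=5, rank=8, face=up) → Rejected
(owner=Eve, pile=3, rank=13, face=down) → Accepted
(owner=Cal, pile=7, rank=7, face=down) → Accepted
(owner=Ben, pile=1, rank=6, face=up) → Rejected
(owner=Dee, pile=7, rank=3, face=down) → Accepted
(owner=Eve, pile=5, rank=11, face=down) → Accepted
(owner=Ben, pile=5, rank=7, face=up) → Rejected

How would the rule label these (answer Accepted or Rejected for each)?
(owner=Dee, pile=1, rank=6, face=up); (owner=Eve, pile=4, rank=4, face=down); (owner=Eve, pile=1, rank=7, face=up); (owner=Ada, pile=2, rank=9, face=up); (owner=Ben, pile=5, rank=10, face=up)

Comparing the two groups points to one rule — face is down.
(owner=Dee, pile=1, rank=6, face=up): face is up, doesn't qualify → Rejected.
(owner=Eve, pile=4, rank=4, face=down): face is down, passes → Accepted.
(owner=Eve, pile=1, rank=7, face=up): face is up, doesn't qualify → Rejected.
(owner=Ada, pile=2, rank=9, face=up): face is up, doesn't qualify → Rejected.
(owner=Ben, pile=5, rank=10, face=up): face is up, doesn't qualify → Rejected.

Rejected, Accepted, Rejected, Rejected, Rejected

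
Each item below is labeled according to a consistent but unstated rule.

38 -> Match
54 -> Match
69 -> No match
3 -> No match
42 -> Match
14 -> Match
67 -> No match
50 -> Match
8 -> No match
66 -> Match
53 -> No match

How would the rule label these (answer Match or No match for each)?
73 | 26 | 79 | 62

No match, Match, No match, Match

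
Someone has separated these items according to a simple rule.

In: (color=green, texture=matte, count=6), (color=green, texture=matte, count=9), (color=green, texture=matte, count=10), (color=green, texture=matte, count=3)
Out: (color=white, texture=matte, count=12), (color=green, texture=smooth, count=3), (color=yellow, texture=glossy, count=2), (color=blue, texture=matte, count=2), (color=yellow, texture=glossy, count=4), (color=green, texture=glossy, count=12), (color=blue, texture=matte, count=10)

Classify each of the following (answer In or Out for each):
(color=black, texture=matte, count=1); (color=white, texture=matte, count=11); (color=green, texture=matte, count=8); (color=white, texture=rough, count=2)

Out, Out, In, Out

The classifier is using: color is green AND texture is matte.
(color=black, texture=matte, count=1) → color is black, texture is matte → Out. (color=white, texture=matte, count=11) → color is white, texture is matte → Out. (color=green, texture=matte, count=8) → color is green, texture is matte → In. (color=white, texture=rough, count=2) → color is white, texture is rough → Out.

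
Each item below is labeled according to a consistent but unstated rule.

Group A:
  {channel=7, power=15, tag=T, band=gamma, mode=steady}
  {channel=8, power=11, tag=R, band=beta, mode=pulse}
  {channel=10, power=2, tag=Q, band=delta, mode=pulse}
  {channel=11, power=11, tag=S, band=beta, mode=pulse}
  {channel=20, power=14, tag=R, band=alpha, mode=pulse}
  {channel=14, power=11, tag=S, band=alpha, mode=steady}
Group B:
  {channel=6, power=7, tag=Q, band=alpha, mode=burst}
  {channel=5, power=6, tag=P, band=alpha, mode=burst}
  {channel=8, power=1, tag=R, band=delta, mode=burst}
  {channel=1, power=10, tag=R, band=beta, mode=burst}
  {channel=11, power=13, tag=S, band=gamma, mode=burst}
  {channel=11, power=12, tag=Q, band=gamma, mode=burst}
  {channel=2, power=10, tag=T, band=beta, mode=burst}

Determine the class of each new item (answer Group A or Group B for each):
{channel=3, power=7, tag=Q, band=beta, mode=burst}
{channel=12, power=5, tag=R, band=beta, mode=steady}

Group B, Group A

The simplest hypothesis consistent with all the labels is: mode is not burst.
{channel=3, power=7, tag=Q, band=beta, mode=burst}: Group B (mode is burst). {channel=12, power=5, tag=R, band=beta, mode=steady}: Group A (mode is steady).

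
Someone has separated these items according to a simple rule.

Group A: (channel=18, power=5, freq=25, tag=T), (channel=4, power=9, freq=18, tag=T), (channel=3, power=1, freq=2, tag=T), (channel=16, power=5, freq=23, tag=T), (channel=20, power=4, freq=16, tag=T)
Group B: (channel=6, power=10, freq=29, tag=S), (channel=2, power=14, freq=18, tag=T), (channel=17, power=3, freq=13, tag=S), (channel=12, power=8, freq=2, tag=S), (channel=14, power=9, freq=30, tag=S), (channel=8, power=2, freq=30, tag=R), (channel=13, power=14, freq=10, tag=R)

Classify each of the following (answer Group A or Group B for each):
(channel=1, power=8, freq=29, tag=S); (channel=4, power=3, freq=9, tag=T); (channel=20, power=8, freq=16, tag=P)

Group B, Group A, Group B

The rule appears to be: tag is T AND power ≤ 9.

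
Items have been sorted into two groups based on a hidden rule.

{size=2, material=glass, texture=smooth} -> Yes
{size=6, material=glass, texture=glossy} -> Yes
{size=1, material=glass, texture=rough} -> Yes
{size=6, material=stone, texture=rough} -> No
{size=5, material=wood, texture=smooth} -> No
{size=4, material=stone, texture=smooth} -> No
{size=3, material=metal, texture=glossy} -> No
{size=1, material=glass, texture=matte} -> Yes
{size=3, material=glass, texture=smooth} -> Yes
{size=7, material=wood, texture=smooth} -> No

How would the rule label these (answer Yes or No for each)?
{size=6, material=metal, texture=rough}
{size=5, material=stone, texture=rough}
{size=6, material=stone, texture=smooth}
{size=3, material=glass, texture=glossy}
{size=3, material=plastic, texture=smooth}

No, No, No, Yes, No

The distinguishing property — material is glass — holds for all the 'Yes' cases and none of the 'No' cases.
No: {size=6, material=metal, texture=rough}, since material is metal.
No: {size=5, material=stone, texture=rough}, since material is stone.
No: {size=6, material=stone, texture=smooth}, since material is stone.
Yes: {size=3, material=glass, texture=glossy}, since material is glass.
No: {size=3, material=plastic, texture=smooth}, since material is plastic.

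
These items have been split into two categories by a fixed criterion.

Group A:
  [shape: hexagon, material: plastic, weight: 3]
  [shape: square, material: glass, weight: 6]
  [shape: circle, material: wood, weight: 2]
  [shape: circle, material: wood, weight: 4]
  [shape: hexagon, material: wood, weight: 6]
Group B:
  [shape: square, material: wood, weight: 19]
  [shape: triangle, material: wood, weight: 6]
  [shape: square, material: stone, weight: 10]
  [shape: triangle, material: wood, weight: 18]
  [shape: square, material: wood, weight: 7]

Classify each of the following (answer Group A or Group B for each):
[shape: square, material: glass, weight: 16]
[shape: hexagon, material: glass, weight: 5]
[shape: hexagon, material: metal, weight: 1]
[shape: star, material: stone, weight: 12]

Group B, Group A, Group A, Group B

Rule: shape is not triangle AND weight ≤ 6. This holds for each 'Group A' example and fails for each 'Group B' one.
[shape: square, material: glass, weight: 16] — shape is square, weight = 16, hence Group B. [shape: hexagon, material: glass, weight: 5] — shape is hexagon, weight = 5, hence Group A. [shape: hexagon, material: metal, weight: 1] — shape is hexagon, weight = 1, hence Group A. [shape: star, material: stone, weight: 12] — shape is star, weight = 12, hence Group B.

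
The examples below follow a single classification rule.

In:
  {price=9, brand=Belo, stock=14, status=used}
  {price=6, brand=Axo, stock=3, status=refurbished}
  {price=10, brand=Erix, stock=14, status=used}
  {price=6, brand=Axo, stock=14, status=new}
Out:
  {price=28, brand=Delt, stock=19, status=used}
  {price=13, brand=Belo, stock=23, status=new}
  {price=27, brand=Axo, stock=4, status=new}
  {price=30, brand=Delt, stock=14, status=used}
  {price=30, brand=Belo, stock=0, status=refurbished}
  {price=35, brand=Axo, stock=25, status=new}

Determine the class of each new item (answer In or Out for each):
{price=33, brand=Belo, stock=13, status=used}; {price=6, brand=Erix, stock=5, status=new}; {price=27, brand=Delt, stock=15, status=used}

Out, In, Out

The rule appears to be: price ≤ 10.
{price=33, brand=Belo, stock=13, status=used}: Out (price = 33).
{price=6, brand=Erix, stock=5, status=new}: In (price = 6).
{price=27, brand=Delt, stock=15, status=used}: Out (price = 27).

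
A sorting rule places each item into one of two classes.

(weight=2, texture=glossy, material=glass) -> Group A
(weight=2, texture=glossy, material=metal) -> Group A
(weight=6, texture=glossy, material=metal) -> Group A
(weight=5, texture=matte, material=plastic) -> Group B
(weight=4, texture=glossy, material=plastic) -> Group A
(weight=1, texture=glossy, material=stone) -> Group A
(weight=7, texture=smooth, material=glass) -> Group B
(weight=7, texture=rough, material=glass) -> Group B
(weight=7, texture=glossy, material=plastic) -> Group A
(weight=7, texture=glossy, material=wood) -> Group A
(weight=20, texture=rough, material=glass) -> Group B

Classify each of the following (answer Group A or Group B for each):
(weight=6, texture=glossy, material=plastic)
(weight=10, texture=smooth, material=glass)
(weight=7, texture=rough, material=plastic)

Group A, Group B, Group B

Looking at the examples, the only property every 'Group A' case has and every 'Group B' case lacks is: texture is glossy.
(weight=6, texture=glossy, material=plastic): Group A (texture is glossy).
(weight=10, texture=smooth, material=glass): Group B (texture is smooth).
(weight=7, texture=rough, material=plastic): Group B (texture is rough).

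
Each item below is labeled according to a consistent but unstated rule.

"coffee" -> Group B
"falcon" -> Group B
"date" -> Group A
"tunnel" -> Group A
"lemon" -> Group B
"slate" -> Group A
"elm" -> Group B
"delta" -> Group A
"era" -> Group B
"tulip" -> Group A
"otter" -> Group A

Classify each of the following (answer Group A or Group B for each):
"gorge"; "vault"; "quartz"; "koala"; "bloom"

Group B, Group A, Group A, Group B, Group B

The simplest hypothesis consistent with all the labels is: contains 't'.
"gorge": Group B (no 't').
"vault": Group A (has 't').
"quartz": Group A (has 't').
"koala": Group B (no 't').
"bloom": Group B (no 't').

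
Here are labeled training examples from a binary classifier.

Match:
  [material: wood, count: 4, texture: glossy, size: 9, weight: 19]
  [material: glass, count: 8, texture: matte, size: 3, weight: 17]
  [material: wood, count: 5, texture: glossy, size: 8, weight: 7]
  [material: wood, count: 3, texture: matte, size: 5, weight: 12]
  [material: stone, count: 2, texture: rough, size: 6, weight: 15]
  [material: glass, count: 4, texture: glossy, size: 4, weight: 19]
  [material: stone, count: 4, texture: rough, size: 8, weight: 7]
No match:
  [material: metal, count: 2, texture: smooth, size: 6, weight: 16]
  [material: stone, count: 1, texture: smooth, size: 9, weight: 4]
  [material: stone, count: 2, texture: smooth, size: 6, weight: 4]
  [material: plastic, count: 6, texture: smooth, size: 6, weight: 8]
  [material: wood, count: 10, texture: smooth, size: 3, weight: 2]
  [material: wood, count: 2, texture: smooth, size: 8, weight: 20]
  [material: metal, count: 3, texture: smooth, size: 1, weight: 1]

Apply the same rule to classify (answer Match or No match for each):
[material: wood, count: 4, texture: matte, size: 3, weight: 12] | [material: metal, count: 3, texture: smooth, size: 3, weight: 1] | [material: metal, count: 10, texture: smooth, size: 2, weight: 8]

Match, No match, No match

Looking at the examples, the only property every 'Match' case has and every 'No match' case lacks is: texture is not smooth.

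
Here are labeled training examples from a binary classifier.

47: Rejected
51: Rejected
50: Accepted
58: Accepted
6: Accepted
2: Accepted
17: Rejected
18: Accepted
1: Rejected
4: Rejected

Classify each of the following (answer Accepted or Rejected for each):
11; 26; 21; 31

Rejected, Accepted, Rejected, Rejected

A rule that fits every label: ≡ 2 (mod 4) — true of each 'Accepted' example, false of each 'Rejected' one.
Rejected: 11, since 11 mod 4 = 3.
Accepted: 26, since 26 mod 4 = 2.
Rejected: 21, since 21 mod 4 = 1.
Rejected: 31, since 31 mod 4 = 3.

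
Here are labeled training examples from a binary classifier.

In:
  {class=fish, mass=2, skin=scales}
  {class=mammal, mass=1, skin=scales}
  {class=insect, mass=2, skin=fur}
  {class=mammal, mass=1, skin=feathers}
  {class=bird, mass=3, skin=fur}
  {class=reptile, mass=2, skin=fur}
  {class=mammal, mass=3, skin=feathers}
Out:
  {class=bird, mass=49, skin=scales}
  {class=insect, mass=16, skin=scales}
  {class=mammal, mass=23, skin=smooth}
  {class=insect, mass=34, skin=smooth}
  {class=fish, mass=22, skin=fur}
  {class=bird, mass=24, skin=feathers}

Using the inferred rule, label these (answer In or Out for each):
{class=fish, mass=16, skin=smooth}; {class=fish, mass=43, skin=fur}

One predicate separates the groups cleanly: mass ≤ 3.
Out: {class=fish, mass=16, skin=smooth}, since mass = 16.
Out: {class=fish, mass=43, skin=fur}, since mass = 43.

Out, Out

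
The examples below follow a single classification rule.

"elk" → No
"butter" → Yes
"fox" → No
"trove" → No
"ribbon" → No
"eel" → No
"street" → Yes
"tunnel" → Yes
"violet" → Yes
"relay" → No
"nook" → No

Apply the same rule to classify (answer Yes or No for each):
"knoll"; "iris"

One predicate separates the groups cleanly: even length AND contains 'e'.

No, No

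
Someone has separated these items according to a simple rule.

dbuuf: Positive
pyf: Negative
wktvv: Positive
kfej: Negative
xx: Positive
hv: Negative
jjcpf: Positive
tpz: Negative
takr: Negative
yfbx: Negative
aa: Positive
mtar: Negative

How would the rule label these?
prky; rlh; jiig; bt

Negative, Negative, Positive, Negative

'Positive' ⟺ has a double letter.
Negative: prky, since no doubled letter. Negative: rlh, since no doubled letter. Positive: jiig, since 'ii' doubled. Negative: bt, since no doubled letter.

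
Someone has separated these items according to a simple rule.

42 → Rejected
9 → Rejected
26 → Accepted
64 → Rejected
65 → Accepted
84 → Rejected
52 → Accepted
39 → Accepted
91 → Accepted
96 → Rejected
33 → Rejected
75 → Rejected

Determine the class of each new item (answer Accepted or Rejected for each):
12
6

Rejected, Rejected

'Accepted' ⟺ multiple of 13.
12 → 12 = 13·0 + 12 → Rejected. 6 → 6 = 13·0 + 6 → Rejected.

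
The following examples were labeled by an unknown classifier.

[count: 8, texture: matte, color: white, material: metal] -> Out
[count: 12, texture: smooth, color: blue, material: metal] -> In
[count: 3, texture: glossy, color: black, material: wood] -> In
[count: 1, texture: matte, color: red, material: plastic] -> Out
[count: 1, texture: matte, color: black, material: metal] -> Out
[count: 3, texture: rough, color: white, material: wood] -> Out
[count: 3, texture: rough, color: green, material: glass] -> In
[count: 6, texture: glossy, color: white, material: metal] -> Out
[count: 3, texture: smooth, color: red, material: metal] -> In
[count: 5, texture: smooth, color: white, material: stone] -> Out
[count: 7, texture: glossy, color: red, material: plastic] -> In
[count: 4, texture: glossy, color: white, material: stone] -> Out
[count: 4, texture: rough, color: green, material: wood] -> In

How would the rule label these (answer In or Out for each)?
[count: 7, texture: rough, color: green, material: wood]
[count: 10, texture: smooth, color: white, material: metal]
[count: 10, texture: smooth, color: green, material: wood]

Rule: color is not white AND count ≥ 3. This holds for each 'In' example and fails for each 'Out' one.
[count: 7, texture: rough, color: green, material: wood]: In (color is green, count = 7).
[count: 10, texture: smooth, color: white, material: metal]: Out (color is white, count = 10).
[count: 10, texture: smooth, color: green, material: wood]: In (color is green, count = 10).

In, Out, In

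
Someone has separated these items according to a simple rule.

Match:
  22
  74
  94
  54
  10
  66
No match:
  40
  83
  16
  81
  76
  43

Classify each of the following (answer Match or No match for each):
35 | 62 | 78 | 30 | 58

No match, Match, Match, Match, Match

One predicate separates the groups cleanly: ≡ 2 (mod 4).
35: No match (35 mod 4 = 3). 62: Match (62 mod 4 = 2). 78: Match (78 mod 4 = 2). 30: Match (30 mod 4 = 2). 58: Match (58 mod 4 = 2).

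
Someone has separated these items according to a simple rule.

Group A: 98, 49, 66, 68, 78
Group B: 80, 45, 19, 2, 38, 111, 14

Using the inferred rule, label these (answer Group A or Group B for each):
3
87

Group B, Group A

The distinguishing property — digit sum ≥ 12 — holds for all the 'Group A' cases and none of the 'Group B' cases.
3 — digit sum 3, hence Group B. 87 — digit sum 8+7 = 15, hence Group A.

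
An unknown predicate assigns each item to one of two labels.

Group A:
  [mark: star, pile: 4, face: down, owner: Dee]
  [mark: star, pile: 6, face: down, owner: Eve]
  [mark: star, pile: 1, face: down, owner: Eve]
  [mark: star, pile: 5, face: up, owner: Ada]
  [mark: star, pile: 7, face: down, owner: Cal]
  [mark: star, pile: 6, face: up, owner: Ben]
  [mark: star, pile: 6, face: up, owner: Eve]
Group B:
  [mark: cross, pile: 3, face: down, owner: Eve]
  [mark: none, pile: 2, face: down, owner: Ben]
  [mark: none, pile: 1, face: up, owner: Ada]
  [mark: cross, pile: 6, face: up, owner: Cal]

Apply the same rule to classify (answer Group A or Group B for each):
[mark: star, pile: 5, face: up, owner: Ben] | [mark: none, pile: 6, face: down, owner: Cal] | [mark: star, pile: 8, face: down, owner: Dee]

Group A, Group B, Group A

The classifier is using: mark is star.
Group A: [mark: star, pile: 5, face: up, owner: Ben], since mark is star.
Group B: [mark: none, pile: 6, face: down, owner: Cal], since mark is none.
Group A: [mark: star, pile: 8, face: down, owner: Dee], since mark is star.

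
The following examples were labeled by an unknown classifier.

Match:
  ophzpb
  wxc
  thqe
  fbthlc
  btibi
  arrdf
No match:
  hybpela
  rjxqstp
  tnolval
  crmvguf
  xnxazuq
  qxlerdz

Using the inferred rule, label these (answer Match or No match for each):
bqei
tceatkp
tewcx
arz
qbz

Match, No match, Match, Match, Match

'Match' ⟺ length ≤ 6.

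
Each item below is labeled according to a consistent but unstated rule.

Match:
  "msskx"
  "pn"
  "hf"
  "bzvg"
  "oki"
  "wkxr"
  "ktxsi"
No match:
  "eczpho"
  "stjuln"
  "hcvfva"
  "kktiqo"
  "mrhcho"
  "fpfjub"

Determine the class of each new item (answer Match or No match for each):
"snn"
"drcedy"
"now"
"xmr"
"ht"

Match, No match, Match, Match, Match

The common property of the 'Match' items is: length ≤ 5. No 'No match' item has it.
"snn" → length 3 → Match. "drcedy" → length 6 → No match. "now" → length 3 → Match. "xmr" → length 3 → Match. "ht" → length 2 → Match.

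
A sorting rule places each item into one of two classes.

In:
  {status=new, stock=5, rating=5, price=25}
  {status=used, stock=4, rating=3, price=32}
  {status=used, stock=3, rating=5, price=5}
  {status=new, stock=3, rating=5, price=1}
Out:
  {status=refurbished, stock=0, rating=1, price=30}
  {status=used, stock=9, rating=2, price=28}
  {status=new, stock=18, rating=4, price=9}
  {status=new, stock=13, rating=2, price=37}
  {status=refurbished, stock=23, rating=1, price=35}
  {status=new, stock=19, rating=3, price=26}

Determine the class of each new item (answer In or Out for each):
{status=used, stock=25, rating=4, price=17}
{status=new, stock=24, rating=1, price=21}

Out, Out

The common property of the 'In' items is: stock ≥ 3 AND stock ≤ 5. No 'Out' item has it.
{status=used, stock=25, rating=4, price=17}: stock = 25, doesn't match → Out.
{status=new, stock=24, rating=1, price=21}: stock = 24, doesn't match → Out.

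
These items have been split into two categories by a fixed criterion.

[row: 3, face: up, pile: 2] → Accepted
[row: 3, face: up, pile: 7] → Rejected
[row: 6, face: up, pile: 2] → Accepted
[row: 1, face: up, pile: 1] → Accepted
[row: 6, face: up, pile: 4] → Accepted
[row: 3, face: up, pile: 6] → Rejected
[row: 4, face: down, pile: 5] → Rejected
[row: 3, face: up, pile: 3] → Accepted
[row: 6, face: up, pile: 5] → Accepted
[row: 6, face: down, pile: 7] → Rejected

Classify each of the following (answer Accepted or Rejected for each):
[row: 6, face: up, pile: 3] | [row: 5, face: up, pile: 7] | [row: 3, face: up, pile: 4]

'Accepted' ⟺ face is up AND pile ≤ 5.

Accepted, Rejected, Accepted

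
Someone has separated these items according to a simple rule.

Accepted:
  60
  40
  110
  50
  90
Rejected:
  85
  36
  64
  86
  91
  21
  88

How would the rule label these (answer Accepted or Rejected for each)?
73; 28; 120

Comparing the two groups points to one rule — multiple of 10.
73 — 73 = 10·7 + 3, hence Rejected. 28 — 28 = 10·2 + 8, hence Rejected. 120 — 120 = 10·12, hence Accepted.

Rejected, Rejected, Accepted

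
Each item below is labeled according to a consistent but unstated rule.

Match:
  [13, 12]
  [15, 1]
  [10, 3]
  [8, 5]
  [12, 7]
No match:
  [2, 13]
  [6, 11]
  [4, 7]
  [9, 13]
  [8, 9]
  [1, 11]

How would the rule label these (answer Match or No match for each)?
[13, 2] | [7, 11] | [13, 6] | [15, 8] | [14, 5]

The rule appears to be: first > second.

Match, No match, Match, Match, Match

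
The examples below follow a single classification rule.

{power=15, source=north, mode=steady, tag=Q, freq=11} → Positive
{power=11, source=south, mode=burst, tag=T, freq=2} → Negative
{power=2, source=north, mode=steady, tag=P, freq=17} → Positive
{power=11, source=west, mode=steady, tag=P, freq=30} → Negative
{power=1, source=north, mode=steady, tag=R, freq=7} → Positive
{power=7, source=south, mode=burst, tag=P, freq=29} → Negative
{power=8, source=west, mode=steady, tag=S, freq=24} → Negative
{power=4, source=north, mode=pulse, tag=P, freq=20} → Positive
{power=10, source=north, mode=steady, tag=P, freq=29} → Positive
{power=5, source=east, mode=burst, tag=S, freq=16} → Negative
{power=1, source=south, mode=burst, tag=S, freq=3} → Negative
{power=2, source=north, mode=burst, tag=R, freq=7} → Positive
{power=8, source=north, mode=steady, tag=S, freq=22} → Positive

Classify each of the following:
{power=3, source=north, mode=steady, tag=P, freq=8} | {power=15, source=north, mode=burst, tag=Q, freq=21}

Positive, Positive

All 'Positive' examples share one property — source is north — and every 'Negative' example lacks it.
Positive: {power=3, source=north, mode=steady, tag=P, freq=8}, since source is north.
Positive: {power=15, source=north, mode=burst, tag=Q, freq=21}, since source is north.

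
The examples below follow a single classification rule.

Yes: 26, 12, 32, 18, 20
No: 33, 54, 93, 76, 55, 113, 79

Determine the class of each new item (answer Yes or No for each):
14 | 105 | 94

Yes, No, No

'Yes' ⟺ at most 32.
14: 14 ≤ 32 — satisfies this, so Yes. 105: 105 > 32 — does not pass, so No. 94: 94 > 32 — does not pass, so No.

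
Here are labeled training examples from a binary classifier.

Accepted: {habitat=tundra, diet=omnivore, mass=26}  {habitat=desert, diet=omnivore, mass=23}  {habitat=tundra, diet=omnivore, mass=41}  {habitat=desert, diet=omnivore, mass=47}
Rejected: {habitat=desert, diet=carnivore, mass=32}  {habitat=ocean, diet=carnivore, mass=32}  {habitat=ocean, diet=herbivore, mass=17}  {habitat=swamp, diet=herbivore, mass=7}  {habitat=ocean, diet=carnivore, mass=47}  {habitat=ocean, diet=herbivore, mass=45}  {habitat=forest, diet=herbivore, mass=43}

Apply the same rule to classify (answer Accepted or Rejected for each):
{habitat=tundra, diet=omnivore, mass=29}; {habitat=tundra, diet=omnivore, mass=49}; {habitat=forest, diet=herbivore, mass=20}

Accepted, Accepted, Rejected

'Accepted' ⟺ diet is omnivore.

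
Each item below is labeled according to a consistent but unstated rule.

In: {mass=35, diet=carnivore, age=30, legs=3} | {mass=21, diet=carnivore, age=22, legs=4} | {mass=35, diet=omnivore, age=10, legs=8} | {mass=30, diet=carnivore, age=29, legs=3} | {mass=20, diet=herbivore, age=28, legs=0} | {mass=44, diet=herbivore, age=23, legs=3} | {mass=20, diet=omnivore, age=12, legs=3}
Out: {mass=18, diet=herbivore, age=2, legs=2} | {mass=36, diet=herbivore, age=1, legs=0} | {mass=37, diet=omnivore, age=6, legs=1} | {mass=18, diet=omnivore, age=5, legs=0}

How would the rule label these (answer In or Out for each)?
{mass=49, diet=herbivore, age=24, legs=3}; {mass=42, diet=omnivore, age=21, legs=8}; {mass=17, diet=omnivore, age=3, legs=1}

In, In, Out

One predicate separates the groups cleanly: age ≥ 10.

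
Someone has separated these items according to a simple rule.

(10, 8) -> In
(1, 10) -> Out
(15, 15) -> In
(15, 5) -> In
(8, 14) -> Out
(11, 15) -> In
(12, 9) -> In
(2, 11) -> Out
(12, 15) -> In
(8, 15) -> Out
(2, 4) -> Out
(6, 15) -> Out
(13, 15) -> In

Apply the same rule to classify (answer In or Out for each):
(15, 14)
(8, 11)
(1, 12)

Every 'In' example satisfies: first ≥ 9. None of the 'Out' examples do.
(15, 14) — first 15, hence In.
(8, 11) — first 8, hence Out.
(1, 12) — first 1, hence Out.

In, Out, Out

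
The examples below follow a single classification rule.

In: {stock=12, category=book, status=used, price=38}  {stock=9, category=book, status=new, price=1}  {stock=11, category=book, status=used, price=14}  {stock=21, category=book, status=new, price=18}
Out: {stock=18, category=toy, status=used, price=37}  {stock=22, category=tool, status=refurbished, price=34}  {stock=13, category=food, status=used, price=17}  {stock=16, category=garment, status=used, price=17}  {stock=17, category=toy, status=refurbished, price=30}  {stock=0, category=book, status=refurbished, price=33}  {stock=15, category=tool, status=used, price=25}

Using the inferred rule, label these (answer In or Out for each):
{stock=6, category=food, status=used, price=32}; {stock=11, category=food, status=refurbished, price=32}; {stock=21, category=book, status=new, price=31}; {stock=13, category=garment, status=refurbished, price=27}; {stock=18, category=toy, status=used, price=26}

Out, Out, In, Out, Out

The pattern is that an item is 'In' exactly when: category is book AND stock ≥ 9.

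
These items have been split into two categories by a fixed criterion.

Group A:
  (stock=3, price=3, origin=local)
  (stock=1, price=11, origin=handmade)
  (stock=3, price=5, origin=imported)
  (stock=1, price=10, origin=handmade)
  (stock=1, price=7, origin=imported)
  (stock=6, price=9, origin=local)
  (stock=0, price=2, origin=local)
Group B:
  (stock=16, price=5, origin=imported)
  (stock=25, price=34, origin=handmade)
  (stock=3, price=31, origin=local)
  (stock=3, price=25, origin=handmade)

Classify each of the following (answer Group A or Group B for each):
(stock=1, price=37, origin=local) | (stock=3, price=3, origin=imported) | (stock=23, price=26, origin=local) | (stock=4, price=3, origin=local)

Group B, Group A, Group B, Group A

All 'Group A' examples share one property — price ≤ 11 AND stock ≤ 6 — and every 'Group B' example lacks it.
(stock=1, price=37, origin=local) → price = 37, stock = 1 → Group B.
(stock=3, price=3, origin=imported) → price = 3, stock = 3 → Group A.
(stock=23, price=26, origin=local) → price = 26, stock = 23 → Group B.
(stock=4, price=3, origin=local) → price = 3, stock = 4 → Group A.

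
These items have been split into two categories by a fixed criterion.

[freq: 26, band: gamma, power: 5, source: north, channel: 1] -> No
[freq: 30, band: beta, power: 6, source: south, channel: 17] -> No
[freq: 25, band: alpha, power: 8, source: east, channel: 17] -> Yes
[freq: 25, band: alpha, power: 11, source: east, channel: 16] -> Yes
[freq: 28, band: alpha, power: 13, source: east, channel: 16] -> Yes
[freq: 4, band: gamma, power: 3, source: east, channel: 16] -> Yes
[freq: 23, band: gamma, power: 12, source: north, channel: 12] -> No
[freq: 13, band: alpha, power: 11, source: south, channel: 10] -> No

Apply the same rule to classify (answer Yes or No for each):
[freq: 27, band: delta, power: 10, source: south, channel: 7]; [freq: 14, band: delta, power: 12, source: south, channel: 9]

A rule that fits every label: source is east — true of each 'Yes' example, false of each 'No' one.
No: [freq: 27, band: delta, power: 10, source: south, channel: 7], since source is south.
No: [freq: 14, band: delta, power: 12, source: south, channel: 9], since source is south.

No, No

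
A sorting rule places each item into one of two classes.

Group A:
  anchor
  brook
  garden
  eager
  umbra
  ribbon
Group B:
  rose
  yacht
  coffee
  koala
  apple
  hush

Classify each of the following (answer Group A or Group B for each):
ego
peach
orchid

Group B, Group B, Group A

Every 'Group A' example satisfies: length ≥ 5 AND contains 'r'. None of the 'Group B' examples do.
ego: length 3, no 'r' — lacks this property, so Group B.
peach: length 5, no 'r' — lacks this property, so Group B.
orchid: length 6, has 'r' — qualifies, so Group A.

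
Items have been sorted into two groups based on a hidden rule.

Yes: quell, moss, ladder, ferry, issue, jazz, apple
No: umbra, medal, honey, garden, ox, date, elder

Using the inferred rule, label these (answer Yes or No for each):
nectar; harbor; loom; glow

All 'Yes' examples share one property — has a double letter — and every 'No' example lacks it.

No, No, Yes, No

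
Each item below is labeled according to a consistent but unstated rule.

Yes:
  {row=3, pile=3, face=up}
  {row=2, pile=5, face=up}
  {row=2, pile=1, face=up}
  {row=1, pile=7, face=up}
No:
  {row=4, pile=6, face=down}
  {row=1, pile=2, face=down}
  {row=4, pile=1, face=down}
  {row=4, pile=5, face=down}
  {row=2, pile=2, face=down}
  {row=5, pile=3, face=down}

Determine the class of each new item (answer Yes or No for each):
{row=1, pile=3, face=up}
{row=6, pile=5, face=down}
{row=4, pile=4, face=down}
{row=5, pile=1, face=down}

Yes, No, No, No

The common property of the 'Yes' items is: face is up. No 'No' item has it.
{row=1, pile=3, face=up}: face is up — meets the rule, so Yes. {row=6, pile=5, face=down}: face is down — doesn't match, so No. {row=4, pile=4, face=down}: face is down — doesn't match, so No. {row=5, pile=1, face=down}: face is down — doesn't match, so No.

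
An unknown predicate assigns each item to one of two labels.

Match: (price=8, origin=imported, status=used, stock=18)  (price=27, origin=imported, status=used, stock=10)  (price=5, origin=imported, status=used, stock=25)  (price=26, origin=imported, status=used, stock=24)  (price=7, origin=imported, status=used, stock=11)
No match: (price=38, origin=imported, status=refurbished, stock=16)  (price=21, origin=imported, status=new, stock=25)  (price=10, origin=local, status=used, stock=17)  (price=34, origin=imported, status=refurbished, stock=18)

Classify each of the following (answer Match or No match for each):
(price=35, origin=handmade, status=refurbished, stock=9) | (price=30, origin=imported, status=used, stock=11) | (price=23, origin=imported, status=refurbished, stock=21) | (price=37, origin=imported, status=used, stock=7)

'Match' ⟺ status is used AND origin is imported.
No match: (price=35, origin=handmade, status=refurbished, stock=9), since status is refurbished, origin is handmade. Match: (price=30, origin=imported, status=used, stock=11), since status is used, origin is imported. No match: (price=23, origin=imported, status=refurbished, stock=21), since status is refurbished, origin is imported. Match: (price=37, origin=imported, status=used, stock=7), since status is used, origin is imported.

No match, Match, No match, Match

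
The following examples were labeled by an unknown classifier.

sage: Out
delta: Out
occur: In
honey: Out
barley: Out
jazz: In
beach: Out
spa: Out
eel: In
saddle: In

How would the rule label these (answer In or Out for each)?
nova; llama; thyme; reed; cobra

Out, In, Out, In, Out

The rule appears to be: has a double letter.
Out: nova, since no doubled letter. In: llama, since 'll' doubled. Out: thyme, since no doubled letter. In: reed, since 'ee' doubled. Out: cobra, since no doubled letter.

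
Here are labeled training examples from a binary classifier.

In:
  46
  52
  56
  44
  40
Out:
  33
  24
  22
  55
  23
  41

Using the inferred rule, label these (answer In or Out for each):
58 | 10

In, Out

All 'In' examples share one property — even AND at least 33 — and every 'Out' example lacks it.
58 — 58 is even, 58 ≥ 33, hence In.
10 — 10 is even, 10 < 33, hence Out.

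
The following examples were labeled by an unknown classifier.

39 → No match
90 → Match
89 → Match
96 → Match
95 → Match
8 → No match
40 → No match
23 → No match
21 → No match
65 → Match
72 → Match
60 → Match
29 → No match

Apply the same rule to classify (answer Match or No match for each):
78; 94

Match, Match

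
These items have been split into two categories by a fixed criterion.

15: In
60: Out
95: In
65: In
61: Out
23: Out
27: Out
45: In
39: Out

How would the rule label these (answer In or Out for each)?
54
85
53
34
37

All 'In' examples share one property — ends in digit 5 — and every 'Out' example lacks it.
54: last digit 4 — fails the rule, so Out.
85: last digit 5 — meets the rule, so In.
53: last digit 3 — fails the rule, so Out.
34: last digit 4 — fails the rule, so Out.
37: last digit 7 — fails the rule, so Out.

Out, In, Out, Out, Out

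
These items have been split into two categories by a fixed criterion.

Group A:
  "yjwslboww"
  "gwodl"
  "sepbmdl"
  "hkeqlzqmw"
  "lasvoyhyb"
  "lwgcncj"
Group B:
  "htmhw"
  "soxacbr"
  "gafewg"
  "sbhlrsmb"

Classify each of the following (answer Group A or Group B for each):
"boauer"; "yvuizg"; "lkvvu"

'Group A' ⟺ odd length AND contains 'l'.

Group B, Group B, Group A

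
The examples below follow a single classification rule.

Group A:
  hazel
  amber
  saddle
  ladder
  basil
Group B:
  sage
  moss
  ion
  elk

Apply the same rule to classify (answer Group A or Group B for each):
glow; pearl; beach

Group B, Group A, Group A

The common property of the 'Group A' items is: length ≥ 5. No 'Group B' item has it.
glow: length 4, fails this test → Group B.
pearl: length 5, meets the rule → Group A.
beach: length 5, meets the rule → Group A.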